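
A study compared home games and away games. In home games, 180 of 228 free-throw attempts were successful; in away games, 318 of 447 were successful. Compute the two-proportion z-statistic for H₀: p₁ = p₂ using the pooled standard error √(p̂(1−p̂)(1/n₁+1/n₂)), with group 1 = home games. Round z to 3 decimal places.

Sample proportions: p̂₁ = 180/228 = 0.78947 and p̂₂ = 318/447 = 0.71141.
Pooling: p̂ = 498/675 = 0.73778.
Pooled SE = √[0.1934617·0.00662310] ≈ 0.035795.
z = (p̂₁ − p̂₂)/SE = (0.78947 − 0.71141)/0.035795 = 0.07806/0.035795 = 2.181.

z = 2.181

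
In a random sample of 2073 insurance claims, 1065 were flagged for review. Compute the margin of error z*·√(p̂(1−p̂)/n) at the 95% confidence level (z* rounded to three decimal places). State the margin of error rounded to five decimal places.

ME = 0.02152

The sample proportion is 1065/2073 = 0.51375.
Standard error of p̂: √(0.249811/2073) = √0.000120507 = 0.010978.
z* = 1.960 at the 95% level.
Margin of error = z*·SE = 1.960 × 0.010978 = 0.02152.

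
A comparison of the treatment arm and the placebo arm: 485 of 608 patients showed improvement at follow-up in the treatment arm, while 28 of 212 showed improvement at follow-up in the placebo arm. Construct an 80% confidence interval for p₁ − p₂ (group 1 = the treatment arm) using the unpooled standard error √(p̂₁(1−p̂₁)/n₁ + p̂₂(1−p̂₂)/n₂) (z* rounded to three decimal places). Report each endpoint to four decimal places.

p̂₁ = 0.79770, p̂₂ = 0.13208, so the observed difference is 0.66562.
Unpooled SE = √(p̂₁(1−p̂₁)/n₁ + p̂₂(1−p̂₂)/n₂) = √(0.000265422 + 0.000540715) = 0.028393.
For 80% confidence, z* = 1.282. Margin of error = 0.03640.
Interval: 0.66562 ± 0.03640 → (0.6292, 0.7020).

(0.6292, 0.7020)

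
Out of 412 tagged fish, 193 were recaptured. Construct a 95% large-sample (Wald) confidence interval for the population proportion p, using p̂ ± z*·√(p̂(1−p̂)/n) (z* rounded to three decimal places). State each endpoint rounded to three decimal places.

p̂ = 193/412 = 0.46845.
SE(p̂) = √(0.46845·0.53155/412) = 0.024584.
z* = 1.960 at the 95% level.
Margin of error: 1.960 × 0.024584 = 0.04818.
So the interval runs from 0.420 to 0.517.

(0.420, 0.517)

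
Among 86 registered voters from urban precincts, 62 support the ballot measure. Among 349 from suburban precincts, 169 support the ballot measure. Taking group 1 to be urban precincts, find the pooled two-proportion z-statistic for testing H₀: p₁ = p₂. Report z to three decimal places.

z = 3.940

p̂₁ = 62/86 = 0.72093, p̂₂ = 169/349 = 0.48424.
Pooling: p̂ = 231/435 = 0.53103.
Pooled SE = √[0.2490369·0.01449324] ≈ 0.060078.
z = (p̂₁ − p̂₂)/SE = (0.72093 − 0.48424)/0.060078 = 0.23669/0.060078 = 3.940.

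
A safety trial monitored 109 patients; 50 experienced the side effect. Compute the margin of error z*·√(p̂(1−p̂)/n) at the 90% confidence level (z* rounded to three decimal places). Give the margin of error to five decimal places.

With x = 50 successes in n = 109, p̂ = 0.45872.
SE(p̂) = √(0.45872·0.54128/109) = 0.047728.
The 90% critical value is z* = 1.645.
So ME = 0.07851.

ME = 0.07851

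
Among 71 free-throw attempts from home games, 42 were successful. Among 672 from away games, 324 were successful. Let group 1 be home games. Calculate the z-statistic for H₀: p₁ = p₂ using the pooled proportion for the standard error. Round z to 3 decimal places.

p̂₁ = 42/71 = 0.59155, p̂₂ = 324/672 = 0.48214.
Pooling: p̂ = 366/743 = 0.49260.
Pooled SE = √[0.2499452·0.01557260] ≈ 0.062388.
z = 0.10941/0.062388 = 1.754.

z = 1.754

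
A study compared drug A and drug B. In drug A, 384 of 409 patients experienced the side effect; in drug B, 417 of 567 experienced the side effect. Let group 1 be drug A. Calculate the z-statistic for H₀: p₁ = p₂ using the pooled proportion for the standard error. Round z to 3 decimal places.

p̂₁ = 384/409 = 0.93888, p̂₂ = 417/567 = 0.73545.
Pooling: p̂ = 801/976 = 0.82070.
Pooled SE = √[0.1471536·0.00420866] ≈ 0.024886.
z = (p̂₁ − p̂₂)/SE = (0.93888 − 0.73545)/0.024886 = 0.20343/0.024886 = 8.174.

z = 8.174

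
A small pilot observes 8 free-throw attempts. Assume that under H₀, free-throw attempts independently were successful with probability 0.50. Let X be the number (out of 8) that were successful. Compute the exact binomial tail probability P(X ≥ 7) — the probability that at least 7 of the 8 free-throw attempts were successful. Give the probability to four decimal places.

P = 0.0352

X ~ Binomial(n=8, p=0.50).
P(X ≥ 7) = C(8,7)·0.50^7·0.50^1 + C(8,8)·0.50^8·0.50^0.
= 0.031250 + 0.003906 = 0.0352.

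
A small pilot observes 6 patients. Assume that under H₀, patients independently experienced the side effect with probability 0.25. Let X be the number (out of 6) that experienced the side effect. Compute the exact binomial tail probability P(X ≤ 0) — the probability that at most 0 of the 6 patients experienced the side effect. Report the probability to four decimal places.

P = 0.1780

X is binomial with n = 6 and p = 0.25.
P(X ≤ 0) = C(6,0)·0.25^0·0.75^6.
= 0.177979 = 0.1780.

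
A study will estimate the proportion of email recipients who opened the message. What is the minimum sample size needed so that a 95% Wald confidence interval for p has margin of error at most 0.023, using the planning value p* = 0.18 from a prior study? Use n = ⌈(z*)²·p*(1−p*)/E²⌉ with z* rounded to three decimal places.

For 95% confidence, z* = 1.960.
p*(1−p*) = 0.18·0.82 = 0.1476.
Required n before rounding: 3.841600 × 0.1476 / 0.023² = 1071.872.
⌈1071.872⌉ = 1072.

n = 1072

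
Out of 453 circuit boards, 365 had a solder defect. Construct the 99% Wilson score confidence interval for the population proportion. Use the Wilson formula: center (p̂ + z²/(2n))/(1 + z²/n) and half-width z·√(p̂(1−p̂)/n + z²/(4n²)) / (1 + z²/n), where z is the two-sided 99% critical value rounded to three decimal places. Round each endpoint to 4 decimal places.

p̂ = 365/453 = 0.80574; z = 2.576, so z² = 6.635776.
Denominator 1 + z²/n = 1 + 6.635776/453 = 1.014649.
Center = (0.80574 + 0.007324)/1.014649 = 0.80133.
Radicand: p̂(1−p̂)/n + z²/(4n²) = 0.000345526 + 0.000008084 = 0.000353610.
Half-width = z·√(radicand)/denom = 2.576·0.018805/1.014649 = 0.04774.
So the interval runs from 0.7536 to 0.8491.

(0.7536, 0.8491)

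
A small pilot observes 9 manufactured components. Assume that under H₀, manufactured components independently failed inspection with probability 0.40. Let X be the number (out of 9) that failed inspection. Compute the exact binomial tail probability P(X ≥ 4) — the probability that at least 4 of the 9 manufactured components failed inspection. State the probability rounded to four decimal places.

X is binomial with n = 9 and p = 0.40.
P(X ≥ 4) = Σ_{j=4}^{9} C(9,j)·0.40^j·0.60^{9−j}.
= 0.250823 + 0.167215 + 0.074318 + 0.021234 + 0.003539 + 0.000262 = 0.5174.

P = 0.5174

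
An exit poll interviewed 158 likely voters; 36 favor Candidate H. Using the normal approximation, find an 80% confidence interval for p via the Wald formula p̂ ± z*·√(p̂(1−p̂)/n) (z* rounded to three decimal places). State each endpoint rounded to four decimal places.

p̂ = 36/158 = 0.22785.
SE = √(p̂(1−p̂)/n) = √(0.175933/158) = 0.033369.
z* = 1.282 at the 80% level.
Margin = 1.282·0.033369 = 0.04278.
Interval: 0.22785 ± 0.04278 → (0.1851, 0.2706).

(0.1851, 0.2706)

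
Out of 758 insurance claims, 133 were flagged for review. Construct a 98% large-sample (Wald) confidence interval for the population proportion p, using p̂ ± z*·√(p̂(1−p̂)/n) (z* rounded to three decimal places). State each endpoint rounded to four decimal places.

With x = 133 successes in n = 758, p̂ = 0.17546.
Standard error of p̂: √(0.144675/758) = √0.000190864 = 0.013815.
The 98% critical value is z* = 2.326.
Margin of error: 2.326 × 0.013815 = 0.03213.
CI: 0.17546 ± 0.03213 = (0.1433, 0.2076).

(0.1433, 0.2076)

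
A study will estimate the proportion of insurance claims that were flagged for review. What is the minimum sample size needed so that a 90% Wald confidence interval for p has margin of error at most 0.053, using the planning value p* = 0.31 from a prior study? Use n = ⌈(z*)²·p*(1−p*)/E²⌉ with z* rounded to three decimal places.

n = 207

The 90% critical value is z* = 1.645.
p*(1−p*) = 0.2139.
Required n before rounding: 2.706025 × 0.2139 / 0.053² = 206.059.
Rounding up, n = 207.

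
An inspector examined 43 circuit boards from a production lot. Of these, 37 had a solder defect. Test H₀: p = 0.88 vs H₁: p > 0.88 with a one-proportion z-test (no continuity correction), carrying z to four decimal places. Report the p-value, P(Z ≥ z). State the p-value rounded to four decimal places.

p-value = 0.6533

The sample proportion is 37/43 = 0.86047.
Null standard error: √(0.88·0.12/43) = √0.002455814 = 0.049556.
z = (p̂ − p₀)/SE = (37/43 − 0.88)/0.049556 ≈ -0.3942.
From the standard normal, P(Z ≥ z) = 0.6533.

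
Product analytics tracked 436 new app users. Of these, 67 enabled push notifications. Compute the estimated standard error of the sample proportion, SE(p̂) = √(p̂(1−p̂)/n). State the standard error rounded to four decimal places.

SE = 0.0173

p̂ = 67/436 = 0.15367.
p̂(1−p̂) = 0.130056.
SE = √(0.130056/436) = √0.000298294 = 0.0173.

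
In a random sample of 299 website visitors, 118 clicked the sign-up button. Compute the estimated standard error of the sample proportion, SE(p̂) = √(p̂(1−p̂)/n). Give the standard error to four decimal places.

SE = 0.0283

Sample proportion p̂ = 118/299 = 0.39465.
p̂(1−p̂) = 0.238901.
SE = √(0.238901/299) = 0.0283.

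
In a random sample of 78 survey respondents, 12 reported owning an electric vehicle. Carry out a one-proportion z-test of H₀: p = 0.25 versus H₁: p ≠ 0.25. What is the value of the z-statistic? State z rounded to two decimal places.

p̂ = 12/78 = 0.15385.
Null standard error: √(0.25·0.75/78) = √0.002403846 = 0.049029.
z = (p̂ − p₀)/SE = (0.15385 − 0.25)/0.049029 = -1.96.

z = -1.96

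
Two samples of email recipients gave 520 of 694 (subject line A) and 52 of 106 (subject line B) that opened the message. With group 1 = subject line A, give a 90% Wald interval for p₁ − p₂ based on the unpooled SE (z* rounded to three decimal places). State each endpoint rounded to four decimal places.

(0.1744, 0.3430)

p̂₁ = 0.74928, p̂₂ = 0.49057, so the observed difference is 0.25871.
SE = √(0.000270691 + 0.002357651) = √0.002628342 = 0.051267.
For 90% confidence, z* = 1.645. Margin = 1.645·0.051267 = 0.08433.
CI: 0.25871 ± 0.08433 = (0.1744, 0.3430).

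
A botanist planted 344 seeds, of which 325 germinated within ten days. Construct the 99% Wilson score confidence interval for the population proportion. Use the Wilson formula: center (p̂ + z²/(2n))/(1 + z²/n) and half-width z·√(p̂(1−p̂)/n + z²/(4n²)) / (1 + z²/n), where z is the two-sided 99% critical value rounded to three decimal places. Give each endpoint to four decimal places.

(0.9038, 0.9689)

p̂ = 325/344 = 0.94477; z = 2.576, so z² = 6.635776.
1 + z²/n = 1.019290.
Center = (0.94477 + 0.009645)/1.019290 = 0.93635.
Radicand: p̂(1−p̂)/n + z²/(4n²) = 0.000151692 + 0.000014019 = 0.000165711.
Half-width = z·√(radicand)/denom = 2.576·0.012873/1.019290 = 0.03253.
So the interval runs from 0.9038 to 0.9689.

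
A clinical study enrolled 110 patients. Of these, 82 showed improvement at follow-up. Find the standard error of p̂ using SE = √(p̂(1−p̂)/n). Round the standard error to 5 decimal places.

With x = 82 successes in n = 110, p̂ = 0.74545.
p̂(1−p̂) = 0.189754.
SE = √(0.189754/110) = 0.04153.

SE = 0.04153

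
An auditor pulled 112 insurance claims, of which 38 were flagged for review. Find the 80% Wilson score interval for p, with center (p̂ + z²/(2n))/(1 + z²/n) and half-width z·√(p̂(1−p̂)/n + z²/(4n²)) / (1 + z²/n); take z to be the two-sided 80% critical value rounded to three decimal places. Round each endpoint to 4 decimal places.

(0.2846, 0.3986)

p̂ = 38/112 = 0.33929; z = 1.282, so z² = 1.643524.
1 + z²/n = 1.014674.
Center = (0.33929 + 0.007337)/1.014674 = 0.34161.
Radicand: p̂(1−p̂)/n + z²/(4n²) = 0.002001526 + 0.000032755 = 0.002034281.
Half-width = z·√(radicand)/denom = 1.282·0.045103/1.014674 = 0.05699.
CI: 0.34161 ± 0.05699 = (0.2846, 0.3986).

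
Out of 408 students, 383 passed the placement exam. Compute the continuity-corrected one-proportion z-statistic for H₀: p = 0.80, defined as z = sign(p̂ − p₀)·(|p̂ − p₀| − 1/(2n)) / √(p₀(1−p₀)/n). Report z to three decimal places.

z = 6.943

Sample proportion p̂ = 383/408 = 0.93873. p̂ − p₀ = 0.138725.
1/(2n) = 0.001225.
Corrected numerator: |0.138725| − 0.001225 = 0.137500.
Under H₀, SE = √(p₀(1−p₀)/n) = √(0.80·0.20/408) = √0.000392157 = 0.019803.
z = (+)0.137500/0.019803 = 6.943.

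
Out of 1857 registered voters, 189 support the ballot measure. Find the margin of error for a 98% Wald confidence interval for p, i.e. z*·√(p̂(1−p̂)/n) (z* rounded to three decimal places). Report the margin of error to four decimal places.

ME = 0.0163

The sample proportion is 189/1857 = 0.10178.
SE = √(p̂(1−p̂)/n) = √(0.091418/1857) = 0.007016.
z* = 2.326 at the 98% level.
ME = 2.326·0.007016 = 0.0163.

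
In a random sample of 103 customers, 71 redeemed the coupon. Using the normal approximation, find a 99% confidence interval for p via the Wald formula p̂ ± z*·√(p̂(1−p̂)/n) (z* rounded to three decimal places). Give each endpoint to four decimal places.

The sample proportion is 71/103 = 0.68932.
SE = √(p̂(1−p̂)/n) = √(0.214158/103) = 0.045598.
z* = 2.576 at the 99% level.
Margin of error: 2.576 × 0.045598 = 0.11746.
So the interval runs from 0.5719 to 0.8068.

(0.5719, 0.8068)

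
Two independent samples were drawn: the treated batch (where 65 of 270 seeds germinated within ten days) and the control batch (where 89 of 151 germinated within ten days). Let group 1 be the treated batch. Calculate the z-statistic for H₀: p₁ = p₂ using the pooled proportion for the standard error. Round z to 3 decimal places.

Sample proportions: p̂₁ = 65/270 = 0.24074 and p̂₂ = 89/151 = 0.58940.
Pooling: p̂ = 154/421 = 0.36580.
Pooled SE = √[0.2319892·0.01032622] ≈ 0.048945.
z = -0.34866/0.048945 = -7.124.

z = -7.124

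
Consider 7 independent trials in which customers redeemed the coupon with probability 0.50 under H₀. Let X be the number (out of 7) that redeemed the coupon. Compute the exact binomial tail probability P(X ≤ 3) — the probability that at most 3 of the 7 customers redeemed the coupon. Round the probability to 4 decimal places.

X is binomial with n = 7 and p = 0.50.
P(X ≤ 3) = C(7,0)·0.50^0·0.50^7 + C(7,1)·0.50^1·0.50^6 + C(7,2)·0.50^2·0.50^5 + C(7,3)·0.50^3·0.50^4.
= 0.007812 + 0.054688 + 0.164062 + 0.273438 = 0.5000.

P = 0.5000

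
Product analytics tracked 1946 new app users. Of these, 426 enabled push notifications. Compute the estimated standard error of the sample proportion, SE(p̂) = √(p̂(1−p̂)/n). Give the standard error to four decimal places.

SE = 0.0094

With x = 426 successes in n = 1946, p̂ = 0.21891.
p̂(1−p̂) = 0.170988.
Dividing by n and taking the root: √0.000087866 = 0.0094.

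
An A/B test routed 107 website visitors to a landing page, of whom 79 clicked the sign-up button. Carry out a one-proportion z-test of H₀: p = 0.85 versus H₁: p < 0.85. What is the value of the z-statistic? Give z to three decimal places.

z = -3.235

The sample proportion is 79/107 = 0.73832.
Under H₀, SE = √(p₀(1−p₀)/n) = √(0.85·0.15/107) = √0.001191589 = 0.034519.
z = (p̂ − p₀)/SE = (0.73832 − 0.85)/0.034519 = -3.235.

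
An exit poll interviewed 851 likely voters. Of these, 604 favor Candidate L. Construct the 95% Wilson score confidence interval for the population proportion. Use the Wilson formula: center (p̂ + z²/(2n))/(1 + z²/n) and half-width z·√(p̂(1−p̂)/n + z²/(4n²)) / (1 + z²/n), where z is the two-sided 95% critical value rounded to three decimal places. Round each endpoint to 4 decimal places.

(0.6784, 0.7393)

Here p̂ = 604/851 = 0.70975 and z = 1.960 (z² = 3.841600).
Denominator 1 + z²/n = 1 + 3.841600/851 = 1.004514.
Center = (0.70975 + 0.002257)/1.004514 = 0.70881.
Radicand: p̂(1−p̂)/n + z²/(4n²) = 0.000242072 + 0.000001326 = 0.000243398.
Half-width = 1.960·√0.000243398/1.004514 = 0.03044.
So the interval runs from 0.6784 to 0.7393.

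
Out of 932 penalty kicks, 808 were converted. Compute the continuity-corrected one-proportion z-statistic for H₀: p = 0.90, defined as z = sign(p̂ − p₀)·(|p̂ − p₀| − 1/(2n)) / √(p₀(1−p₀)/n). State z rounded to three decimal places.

Sample proportion p̂ = 808/932 = 0.86695. p̂ − p₀ = -0.033047.
1/(2n) = 0.000536.
Corrected numerator: |-0.033047| − 0.000536 = 0.032511.
SE₀ = √(0.90·0.10/932) = 0.009827.
z = −0.032511/0.009827 = -3.308.

z = -3.308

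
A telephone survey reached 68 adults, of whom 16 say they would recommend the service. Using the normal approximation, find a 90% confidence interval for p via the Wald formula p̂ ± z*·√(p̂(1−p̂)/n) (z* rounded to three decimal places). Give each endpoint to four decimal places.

(0.1507, 0.3199)

With x = 16 successes in n = 68, p̂ = 0.23529.
Standard error of p̂: √(0.179931/68) = √0.002646041 = 0.051440.
The 90% critical value is z* = 1.645.
Margin = 1.645·0.051440 = 0.08462.
CI: 0.23529 ± 0.08462 = (0.1507, 0.3199).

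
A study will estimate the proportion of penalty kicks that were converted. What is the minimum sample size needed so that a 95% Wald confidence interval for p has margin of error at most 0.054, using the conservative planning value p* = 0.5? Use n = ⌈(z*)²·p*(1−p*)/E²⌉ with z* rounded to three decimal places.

For 95% confidence, z* = 1.960.
p*(1−p*) = 0.2500.
(z*)²·p*(1−p*)/E² = 3.841600·0.2500/0.002916 = 329.355.
Rounding up, n = 330.

n = 330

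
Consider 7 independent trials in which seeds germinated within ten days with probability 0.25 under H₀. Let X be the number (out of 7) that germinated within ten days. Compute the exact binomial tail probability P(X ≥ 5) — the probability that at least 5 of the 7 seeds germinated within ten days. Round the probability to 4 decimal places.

P = 0.0129

X ~ Binomial(n=7, p=0.25).
P(X ≥ 5) = C(7,5)·0.25^5·0.75^2 + C(7,6)·0.25^6·0.75^1 + C(7,7)·0.25^7·0.75^0.
= 0.011536 + 0.001282 + 0.000061 = 0.0129.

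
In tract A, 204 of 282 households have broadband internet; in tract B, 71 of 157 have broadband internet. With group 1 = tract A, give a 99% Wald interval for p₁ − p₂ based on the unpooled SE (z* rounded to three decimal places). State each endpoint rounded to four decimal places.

(0.1480, 0.3944)

p̂₁ = 0.72340, p̂₂ = 0.45223, so the observed difference is 0.27117.
Unpooled SE = √(p̂₁(1−p̂₁)/n₁ + p̂₂(1−p̂₂)/n₂) = √(0.000709541 + 0.001577821) = 0.047826.
The 99% critical value is z* = 2.576. Margin of error = 0.12320.
So the interval runs from 0.1480 to 0.3944.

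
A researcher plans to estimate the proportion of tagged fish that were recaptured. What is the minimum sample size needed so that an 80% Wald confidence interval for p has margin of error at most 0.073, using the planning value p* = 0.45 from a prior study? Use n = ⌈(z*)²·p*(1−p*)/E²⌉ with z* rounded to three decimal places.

n = 77

z* = 1.282 at the 80% level.
p*(1−p*) = 0.2475.
(z*)²·p*(1−p*)/E² = 1.643524·0.2475/0.005329 = 76.332.
⌈76.332⌉ = 77.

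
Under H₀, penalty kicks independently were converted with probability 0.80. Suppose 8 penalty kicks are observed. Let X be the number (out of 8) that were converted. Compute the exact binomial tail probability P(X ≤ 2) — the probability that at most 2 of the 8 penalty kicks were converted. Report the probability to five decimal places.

P = 0.00123

X ~ Binomial(n=8, p=0.80).
P(X ≤ 2) = C(8,0)·0.80^0·0.20^8 + C(8,1)·0.80^1·0.20^7 + C(8,2)·0.80^2·0.20^6.
= 0.000003 + 0.000082 + 0.001147 = 0.00123.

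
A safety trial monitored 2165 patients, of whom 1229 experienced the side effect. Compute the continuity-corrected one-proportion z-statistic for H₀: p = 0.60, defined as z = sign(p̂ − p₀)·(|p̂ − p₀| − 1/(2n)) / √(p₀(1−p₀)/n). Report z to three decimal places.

With x = 1229 successes in n = 2165, p̂ = 0.56767. p̂ − p₀ = -0.032333.
Continuity correction 1/(2n) = 1/4330 = 0.000231.
Corrected numerator: |-0.032333| − 0.000231 = 0.032102.
Null standard error: √(0.60·0.40/2165) = √0.000110855 = 0.010529.
z = −0.032102/0.010529 = -3.049.

z = -3.049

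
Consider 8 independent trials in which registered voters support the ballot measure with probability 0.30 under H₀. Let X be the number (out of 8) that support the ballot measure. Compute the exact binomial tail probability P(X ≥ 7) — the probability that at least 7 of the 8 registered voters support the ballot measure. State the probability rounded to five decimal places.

X is binomial with n = 8 and p = 0.30.
P(X ≥ 7) = C(8,7)·0.30^7·0.70^1 + C(8,8)·0.30^8·0.70^0.
= 0.001225 + 0.000066 = 0.00129.

P = 0.00129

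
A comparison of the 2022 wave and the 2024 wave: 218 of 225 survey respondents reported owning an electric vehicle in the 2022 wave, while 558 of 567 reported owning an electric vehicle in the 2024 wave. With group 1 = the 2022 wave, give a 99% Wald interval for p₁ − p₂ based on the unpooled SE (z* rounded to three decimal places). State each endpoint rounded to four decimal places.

(-0.0480, 0.0175)

p̂₁ = 0.96889, p̂₂ = 0.98413, so the observed difference is -0.01524.
Unpooled SE = √(p̂₁(1−p̂₁)/n₁ + p̂₂(1−p̂₂)/n₂) = √(0.000133970 + 0.000027550) = 0.012709.
z* = 2.576 at the 99% level. Margin = 2.576·0.012709 = 0.03274.
CI: -0.01524 ± 0.03274 = (-0.0480, 0.0175).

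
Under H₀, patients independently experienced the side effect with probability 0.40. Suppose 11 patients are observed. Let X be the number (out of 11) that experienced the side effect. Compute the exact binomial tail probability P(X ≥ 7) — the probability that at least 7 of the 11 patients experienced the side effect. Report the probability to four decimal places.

X is binomial with n = 11 and p = 0.40.
P(X ≥ 7) = Σ_{j=7}^{11} C(11,j)·0.40^j·0.60^{11−j}.
= 0.070071 + 0.023357 + 0.005190 + 0.000692 + 0.000042 = 0.0994.

P = 0.0994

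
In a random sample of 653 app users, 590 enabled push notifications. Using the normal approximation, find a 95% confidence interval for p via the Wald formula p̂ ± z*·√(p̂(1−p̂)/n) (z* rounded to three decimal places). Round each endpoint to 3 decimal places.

(0.881, 0.926)

Sample proportion p̂ = 590/653 = 0.90352.
SE(p̂) = √(0.90352·0.09648/653) = 0.011554.
z* = 1.960 at the 95% level.
Margin of error: 1.960 × 0.011554 = 0.02265.
So the interval runs from 0.881 to 0.926.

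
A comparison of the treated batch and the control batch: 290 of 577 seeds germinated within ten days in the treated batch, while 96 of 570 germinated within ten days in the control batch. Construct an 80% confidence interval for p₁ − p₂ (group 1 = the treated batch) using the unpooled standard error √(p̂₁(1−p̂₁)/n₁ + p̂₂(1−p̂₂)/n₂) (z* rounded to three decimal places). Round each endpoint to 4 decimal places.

(0.3008, 0.3676)

p̂₁ = 290/577 = 0.50260, p̂₂ = 96/570 = 0.16842; p̂₁ − p̂₂ = 0.33418.
SE = √(0.000433264 + 0.000245711) = √0.000678975 = 0.026057.
The 80% critical value is z* = 1.282. Margin of error = 0.03341.
Interval: 0.33418 ± 0.03341 → (0.3008, 0.3676).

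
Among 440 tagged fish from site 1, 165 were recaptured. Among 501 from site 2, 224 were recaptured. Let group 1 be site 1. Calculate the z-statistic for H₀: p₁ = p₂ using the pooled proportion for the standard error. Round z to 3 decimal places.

z = -2.241

Sample proportions: p̂₁ = 165/440 = 0.37500 and p̂₂ = 224/501 = 0.44711.
Pooling: p̂ = 389/941 = 0.41339.
SE = √[p̂(1−p̂)(1/n₁+1/n₂)] = √[0.41339·0.58661·(1/440+1/501)] ≈ 0.032174.
z = -0.07211/0.032174 = -2.241.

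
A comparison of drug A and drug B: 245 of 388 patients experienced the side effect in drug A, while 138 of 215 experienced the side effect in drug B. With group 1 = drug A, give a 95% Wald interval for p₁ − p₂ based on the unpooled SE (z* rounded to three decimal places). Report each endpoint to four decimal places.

p̂₁ = 245/388 = 0.63144, p̂₂ = 138/215 = 0.64186; p̂₁ − p̂₂ = -0.01042.
Unpooled SE = √(p̂₁(1−p̂₁)/n₁ + p̂₂(1−p̂₂)/n₂) = √(0.000599801 + 0.001069189) = 0.040853.
The 95% critical value is z* = 1.960. Margin of error = 0.08007.
Interval: -0.01042 ± 0.08007 → (-0.0905, 0.0697).

(-0.0905, 0.0697)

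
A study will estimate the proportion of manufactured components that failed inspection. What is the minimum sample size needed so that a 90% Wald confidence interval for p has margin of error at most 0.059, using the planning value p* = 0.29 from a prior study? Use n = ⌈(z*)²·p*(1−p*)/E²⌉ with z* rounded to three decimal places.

n = 161

z* = 1.645 at the 90% level.
p*(1−p*) = 0.29·0.71 = 0.2059.
Required n before rounding: 2.706025 × 0.2059 / 0.059² = 160.060.
⌈160.060⌉ = 161.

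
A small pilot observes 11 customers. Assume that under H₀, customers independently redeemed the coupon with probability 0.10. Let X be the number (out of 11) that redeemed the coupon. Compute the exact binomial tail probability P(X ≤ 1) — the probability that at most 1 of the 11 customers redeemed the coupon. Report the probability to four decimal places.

X is binomial with n = 11 and p = 0.10.
P(X ≤ 1) = C(11,0)·0.10^0·0.90^11 + C(11,1)·0.10^1·0.90^10.
= 0.313811 + 0.383546 = 0.6974.

P = 0.6974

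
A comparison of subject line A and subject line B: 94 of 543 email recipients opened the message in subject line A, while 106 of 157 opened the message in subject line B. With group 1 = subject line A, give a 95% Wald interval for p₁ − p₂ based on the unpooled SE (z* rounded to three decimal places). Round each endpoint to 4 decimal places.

(-0.5819, -0.4222)

p̂₁ = 0.17311, p̂₂ = 0.67516, so the observed difference is -0.50205.
SE = √(0.000263618 + 0.001396938) = √0.001660556 = 0.040750.
z* = 1.960 at the 95% level. Margin of error = 0.07987.
So the interval runs from -0.5819 to -0.4222.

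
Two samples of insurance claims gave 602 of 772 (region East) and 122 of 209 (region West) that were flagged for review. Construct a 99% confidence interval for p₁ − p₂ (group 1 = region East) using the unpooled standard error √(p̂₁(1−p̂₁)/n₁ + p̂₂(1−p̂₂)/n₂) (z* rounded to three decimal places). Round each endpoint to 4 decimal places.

p̂₁ = 602/772 = 0.77979, p̂₂ = 122/209 = 0.58373; p̂₁ − p̂₂ = 0.19606.
SE = √(0.000222430 + 0.001162627) = √0.001385057 = 0.037216.
For 99% confidence, z* = 2.576. Margin of error = 0.09587.
Interval: 0.19606 ± 0.09587 → (0.1002, 0.2919).

(0.1002, 0.2919)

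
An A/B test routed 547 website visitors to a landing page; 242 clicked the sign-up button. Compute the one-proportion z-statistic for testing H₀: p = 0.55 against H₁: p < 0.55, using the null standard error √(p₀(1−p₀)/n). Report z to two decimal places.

p̂ = 242/547 = 0.44241.
SE₀ = √(0.55·0.45/547) = 0.021271.
Test statistic: z = -0.10759/0.021271 = -5.06.

z = -5.06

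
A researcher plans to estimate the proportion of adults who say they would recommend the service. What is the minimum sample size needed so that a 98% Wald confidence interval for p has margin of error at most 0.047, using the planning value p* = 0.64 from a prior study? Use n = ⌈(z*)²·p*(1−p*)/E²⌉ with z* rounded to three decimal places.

n = 565

For 98% confidence, z* = 2.326.
p*(1−p*) = 0.64·0.36 = 0.2304.
(z*)²·p*(1−p*)/E² = 5.410276·0.2304/0.002209 = 564.295.
⌈564.295⌉ = 565.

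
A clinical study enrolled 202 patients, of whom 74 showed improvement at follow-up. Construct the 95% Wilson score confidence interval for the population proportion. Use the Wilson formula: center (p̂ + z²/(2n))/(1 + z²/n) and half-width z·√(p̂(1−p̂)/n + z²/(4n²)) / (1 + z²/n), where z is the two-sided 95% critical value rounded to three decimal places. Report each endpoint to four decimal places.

(0.3030, 0.4347)

p̂ = 74/202 = 0.36634; z = 1.960, so z² = 3.841600.
Denominator 1 + z²/n = 1 + 3.841600/202 = 1.019018.
Center = (0.36634 + 0.009509)/1.019018 = 0.36883.
Radicand: p̂(1−p̂)/n + z²/(4n²) = 0.001149179 + 0.000023537 = 0.001172716.
Half-width = 1.960·√0.001172716/1.019018 = 0.06587.
Interval: 0.36883 ± 0.06587 → (0.3030, 0.4347).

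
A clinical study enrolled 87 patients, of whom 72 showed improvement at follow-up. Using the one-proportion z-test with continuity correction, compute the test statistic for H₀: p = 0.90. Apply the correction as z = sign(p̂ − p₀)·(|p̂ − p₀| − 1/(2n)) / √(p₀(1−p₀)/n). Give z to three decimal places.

The sample proportion is 72/87 = 0.82759. p̂ − p₀ = -0.072414.
1/(2n) = 0.005747.
Corrected numerator: |-0.072414| − 0.005747 = 0.066667.
SE₀ = √(0.90·0.10/87) = 0.032163.
z = −0.066667/0.032163 = -2.073.

z = -2.073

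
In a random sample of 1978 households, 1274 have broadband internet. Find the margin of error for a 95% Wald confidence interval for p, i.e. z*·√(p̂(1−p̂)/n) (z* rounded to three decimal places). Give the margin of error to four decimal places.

ME = 0.0211

Sample proportion p̂ = 1274/1978 = 0.64408.
SE = √(p̂(1−p̂)/n) = √(0.229240/1978) = 0.010765.
z* = 1.960 at the 95% level.
ME = 1.960·0.010765 = 0.0211.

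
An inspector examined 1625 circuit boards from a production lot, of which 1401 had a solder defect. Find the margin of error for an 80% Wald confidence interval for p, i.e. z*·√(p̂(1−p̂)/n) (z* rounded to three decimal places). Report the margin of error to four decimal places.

ME = 0.0110

With x = 1401 successes in n = 1625, p̂ = 0.86215.
Standard error of p̂: √(0.118845/1625) = √0.000073135 = 0.008552.
z* = 1.282 at the 80% level.
Margin of error = z*·SE = 1.282 × 0.008552 = 0.0110.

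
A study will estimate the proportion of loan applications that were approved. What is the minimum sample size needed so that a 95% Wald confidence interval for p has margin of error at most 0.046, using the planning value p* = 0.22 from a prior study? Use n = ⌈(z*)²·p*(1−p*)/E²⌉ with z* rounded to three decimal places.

n = 312

For 95% confidence, z* = 1.960.
p*(1−p*) = 0.22·0.78 = 0.1716.
(z*)²·p*(1−p*)/E² = 3.841600·0.1716/0.002116 = 311.540.
Rounding up, n = 312.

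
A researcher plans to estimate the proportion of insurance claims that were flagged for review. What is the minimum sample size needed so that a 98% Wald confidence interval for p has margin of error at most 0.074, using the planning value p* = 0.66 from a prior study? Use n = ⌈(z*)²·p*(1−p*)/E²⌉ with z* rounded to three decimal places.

For 98% confidence, z* = 2.326.
p*(1−p*) = 0.2244.
Required n before rounding: 5.410276 × 0.2244 / 0.074² = 221.707.
Rounding up, n = 222.

n = 222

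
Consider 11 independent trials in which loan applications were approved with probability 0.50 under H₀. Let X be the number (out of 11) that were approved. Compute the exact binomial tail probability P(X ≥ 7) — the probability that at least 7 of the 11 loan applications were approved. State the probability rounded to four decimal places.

P = 0.2744

X is binomial with n = 11 and p = 0.50.
P(X ≥ 7) = Σ_{j=7}^{11} C(11,j)·0.50^j·0.50^{11−j}.
= 0.161133 + 0.080566 + 0.026855 + 0.005371 + 0.000488 = 0.2744.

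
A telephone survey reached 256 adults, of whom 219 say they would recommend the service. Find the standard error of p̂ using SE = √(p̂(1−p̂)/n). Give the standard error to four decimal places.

SE = 0.0220

p̂ = 219/256 = 0.85547.
p̂(1−p̂) = 0.123641.
Dividing by n and taking the root: √0.000482973 = 0.0220.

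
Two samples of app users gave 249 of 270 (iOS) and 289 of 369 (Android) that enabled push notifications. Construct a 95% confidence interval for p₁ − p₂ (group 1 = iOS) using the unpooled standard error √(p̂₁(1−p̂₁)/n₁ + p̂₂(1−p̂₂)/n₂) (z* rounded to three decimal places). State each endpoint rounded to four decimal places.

p̂₁ = 249/270 = 0.92222, p̂₂ = 289/369 = 0.78320; p̂₁ − p̂₂ = 0.13902.
Unpooled SE = √(p̂₁(1−p̂₁)/n₁ + p̂₂(1−p̂₂)/n₂) = √(0.000265661 + 0.000460160) = 0.026941.
The 95% critical value is z* = 1.960. Margin of error = 0.05280.
Interval: 0.13902 ± 0.05280 → (0.0862, 0.1918).

(0.0862, 0.1918)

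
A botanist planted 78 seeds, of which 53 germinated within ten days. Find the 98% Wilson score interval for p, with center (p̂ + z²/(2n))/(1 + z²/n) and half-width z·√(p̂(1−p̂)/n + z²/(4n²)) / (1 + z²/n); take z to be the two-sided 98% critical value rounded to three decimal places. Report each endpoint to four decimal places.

Here p̂ = 53/78 = 0.67949 and z = 2.326 (z² = 5.410276).
Denominator 1 + z²/n = 1 + 5.410276/78 = 1.069363.
Center = (0.67949 + 0.034681)/1.069363 = 0.66785.
Radicand: p̂(1−p̂)/n + z²/(4n²) = 0.002792107 + 0.000222316 = 0.003014423.
Half-width = 2.326·√0.003014423/1.069363 = 0.11942.
CI: 0.66785 ± 0.11942 = (0.5484, 0.7873).

(0.5484, 0.7873)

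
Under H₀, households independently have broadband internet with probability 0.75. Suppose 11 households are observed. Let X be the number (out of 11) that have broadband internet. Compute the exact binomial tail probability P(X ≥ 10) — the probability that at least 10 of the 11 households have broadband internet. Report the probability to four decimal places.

X is binomial with n = 11 and p = 0.75.
P(X ≥ 10) = C(11,10)·0.75^10·0.25^1 + C(11,11)·0.75^11·0.25^0.
= 0.154862 + 0.042235 = 0.1971.

P = 0.1971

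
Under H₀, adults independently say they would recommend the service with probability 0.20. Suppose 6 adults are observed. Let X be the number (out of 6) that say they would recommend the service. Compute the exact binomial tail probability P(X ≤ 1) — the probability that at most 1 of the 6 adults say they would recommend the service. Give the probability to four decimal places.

X ~ Binomial(n=6, p=0.20).
P(X ≤ 1) = C(6,0)·0.20^0·0.80^6 + C(6,1)·0.20^1·0.80^5.
= 0.262144 + 0.393216 = 0.6554.

P = 0.6554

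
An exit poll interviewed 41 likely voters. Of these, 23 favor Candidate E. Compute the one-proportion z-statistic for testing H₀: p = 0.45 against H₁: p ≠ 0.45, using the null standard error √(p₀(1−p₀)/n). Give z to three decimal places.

p̂ = 23/41 = 0.56098.
Under H₀, SE = √(p₀(1−p₀)/n) = √(0.45·0.55/41) = √0.006036585 = 0.077695.
z = (0.56098 − 0.45)/0.077695 = 0.11098/0.077695 = 1.428.

z = 1.428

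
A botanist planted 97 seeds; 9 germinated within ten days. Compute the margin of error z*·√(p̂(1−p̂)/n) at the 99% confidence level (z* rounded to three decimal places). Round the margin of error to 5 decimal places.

Sample proportion p̂ = 9/97 = 0.09278.
SE = √(p̂(1−p̂)/n) = √(0.084175/97) = 0.029458.
For 99% confidence, z* = 2.576.
Margin of error = z*·SE = 2.576 × 0.029458 = 0.07588.

ME = 0.07588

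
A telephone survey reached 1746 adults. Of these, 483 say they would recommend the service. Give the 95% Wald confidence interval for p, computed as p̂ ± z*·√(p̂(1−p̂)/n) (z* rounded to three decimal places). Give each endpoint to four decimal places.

Sample proportion p̂ = 483/1746 = 0.27663.
SE(p̂) = √(0.27663·0.72337/1746) = 0.010706.
For 95% confidence, z* = 1.960.
Margin of error: 1.960 × 0.010706 = 0.02098.
So the interval runs from 0.2556 to 0.2976.

(0.2556, 0.2976)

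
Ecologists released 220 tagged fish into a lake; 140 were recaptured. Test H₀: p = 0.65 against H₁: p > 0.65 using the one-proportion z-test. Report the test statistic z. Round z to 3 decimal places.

p̂ = 140/220 = 0.63636.
Under H₀, SE = √(p₀(1−p₀)/n) = √(0.65·0.35/220) = √0.001034091 = 0.032157.
Test statistic: z = -0.01364/0.032157 = -0.424.

z = -0.424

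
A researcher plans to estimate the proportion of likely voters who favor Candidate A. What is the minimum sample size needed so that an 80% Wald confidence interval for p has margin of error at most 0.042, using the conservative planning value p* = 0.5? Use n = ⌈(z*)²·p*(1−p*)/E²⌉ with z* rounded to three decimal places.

n = 233

z* = 1.282 at the 80% level.
p*(1−p*) = 0.50·0.50 = 0.2500.
(z*)²·p*(1−p*)/E² = 1.643524·0.2500/0.001764 = 232.926.
⌈232.926⌉ = 233.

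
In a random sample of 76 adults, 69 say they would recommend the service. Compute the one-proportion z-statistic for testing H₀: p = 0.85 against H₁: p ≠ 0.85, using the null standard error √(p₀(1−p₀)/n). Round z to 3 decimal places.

z = 1.413

With x = 69 successes in n = 76, p̂ = 0.90789.
SE₀ = √(0.85·0.15/76) = 0.040959.
Test statistic: z = 0.05789/0.040959 = 1.413.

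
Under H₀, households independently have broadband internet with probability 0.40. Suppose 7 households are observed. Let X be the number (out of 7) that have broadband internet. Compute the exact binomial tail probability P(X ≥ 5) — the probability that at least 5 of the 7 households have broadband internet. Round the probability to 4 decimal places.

P = 0.0963

X ~ Binomial(n=7, p=0.40).
P(X ≥ 5) = C(7,5)·0.40^5·0.60^2 + C(7,6)·0.40^6·0.60^1 + C(7,7)·0.40^7·0.60^0.
= 0.077414 + 0.017203 + 0.001638 = 0.0963.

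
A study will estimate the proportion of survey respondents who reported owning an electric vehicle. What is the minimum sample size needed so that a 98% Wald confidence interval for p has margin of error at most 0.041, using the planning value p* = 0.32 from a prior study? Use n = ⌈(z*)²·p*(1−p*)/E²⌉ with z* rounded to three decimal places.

The 98% critical value is z* = 2.326.
p*(1−p*) = 0.2176.
(z*)²·p*(1−p*)/E² = 5.410276·0.2176/0.001681 = 700.343.
Rounding up, n = 701.

n = 701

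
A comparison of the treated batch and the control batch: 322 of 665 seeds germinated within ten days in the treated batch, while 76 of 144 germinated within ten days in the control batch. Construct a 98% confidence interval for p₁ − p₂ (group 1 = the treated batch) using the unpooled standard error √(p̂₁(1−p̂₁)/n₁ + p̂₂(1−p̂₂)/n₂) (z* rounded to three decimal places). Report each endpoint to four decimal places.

p̂₁ = 322/665 = 0.48421, p̂₂ = 76/144 = 0.52778; p̂₁ − p̂₂ = -0.04357.
SE = √(0.000375565 + 0.001730753) = √0.002106318 = 0.045895.
The 98% critical value is z* = 2.326. Margin of error = 0.10675.
CI: -0.04357 ± 0.10675 = (-0.1503, 0.0632).

(-0.1503, 0.0632)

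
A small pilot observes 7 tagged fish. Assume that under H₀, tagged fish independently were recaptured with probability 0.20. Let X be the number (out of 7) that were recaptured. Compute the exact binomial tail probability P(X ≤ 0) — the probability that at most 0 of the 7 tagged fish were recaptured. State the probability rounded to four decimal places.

P = 0.2097

X ~ Binomial(n=7, p=0.20).
P(X ≤ 0) = C(7,0)·0.20^0·0.80^7.
= 0.209715 = 0.2097.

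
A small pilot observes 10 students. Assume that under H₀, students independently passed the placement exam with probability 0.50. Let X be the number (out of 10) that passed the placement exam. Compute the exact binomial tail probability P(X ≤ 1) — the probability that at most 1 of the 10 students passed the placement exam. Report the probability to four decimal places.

X is binomial with n = 10 and p = 0.50.
P(X ≤ 1) = C(10,0)·0.50^0·0.50^10 + C(10,1)·0.50^1·0.50^9.
= 0.000977 + 0.009766 = 0.0107.

P = 0.0107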